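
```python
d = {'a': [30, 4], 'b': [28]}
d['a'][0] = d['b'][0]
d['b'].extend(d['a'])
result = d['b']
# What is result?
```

After line 1: d = {'a': [30, 4], 'b': [28]}
After line 2 (a[0] = b[0] = 28): d = {'a': [28, 4], 'b': [28]}
After line 3 (b.extend(a) appends [28, 4]): d = {'a': [28, 4], 'b': [28, 28, 4]}
After line 4: result = d['b'] = [28, 28, 4]

[28, 28, 4]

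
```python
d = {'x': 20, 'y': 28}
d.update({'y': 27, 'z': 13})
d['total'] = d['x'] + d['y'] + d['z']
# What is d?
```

After line 1: d = {'x': 20, 'y': 28}
After line 2 (y overwritten, z added): d = {'x': 20, 'y': 27, 'z': 13}
After line 3 (total = 20 + 27 + 13 = 60): d = {'x': 20, 'y': 27, 'z': 13, 'total': 60}

{'x': 20, 'y': 27, 'z': 13, 'total': 60}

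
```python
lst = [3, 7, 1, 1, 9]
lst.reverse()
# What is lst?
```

[9, 1, 1, 7, 3]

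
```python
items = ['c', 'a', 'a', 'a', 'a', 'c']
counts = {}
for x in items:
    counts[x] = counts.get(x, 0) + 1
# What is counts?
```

Initial: counts = {}, items = ['c', 'a', 'a', 'a', 'a', 'c']
See 'c': counts = {'c': 1}
See 'a': counts = {'c': 1, 'a': 1}
See 'a': counts = {'c': 1, 'a': 2}
See 'a': counts = {'c': 1, 'a': 3}
See 'a': counts = {'c': 1, 'a': 4}
See 'c': counts = {'c': 2, 'a': 4}

{'c': 2, 'a': 4}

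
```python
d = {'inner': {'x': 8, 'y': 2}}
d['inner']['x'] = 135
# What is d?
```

After line 1: d = {'inner': {'x': 8, 'y': 2}}
After line 2 (inner x overwritten): d = {'inner': {'x': 135, 'y': 2}}

{'inner': {'x': 135, 'y': 2}}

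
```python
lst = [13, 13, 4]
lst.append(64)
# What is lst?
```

[13, 13, 4, 64]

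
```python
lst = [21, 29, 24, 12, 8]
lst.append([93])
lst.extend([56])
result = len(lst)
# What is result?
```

After line 1: lst = [21, 29, 24, 12, 8]
After line 2 (append adds [93] as single element): lst = [21, 29, 24, 12, 8, [93]]
After line 3 (extend unpacks [56], adds 56): lst = [21, 29, 24, 12, 8, [93], 56]
After line 4: result = len(lst) = 7

7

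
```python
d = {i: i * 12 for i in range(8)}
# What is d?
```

{0: 0, 1: 12, 2: 24, 3: 36, 4: 48, 5: 60, 6: 72, 7: 84}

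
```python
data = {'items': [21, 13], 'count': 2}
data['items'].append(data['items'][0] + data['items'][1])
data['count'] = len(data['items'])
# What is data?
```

After line 1: data = {'items': [21, 13], 'count': 2}
After line 2 (append 21 + 13 = 34): data = {'items': [21, 13, 34], 'count': 2}
After line 3 (count = len(items) = 3): data = {'items': [21, 13, 34], 'count': 3}

{'items': [21, 13, 34], 'count': 3}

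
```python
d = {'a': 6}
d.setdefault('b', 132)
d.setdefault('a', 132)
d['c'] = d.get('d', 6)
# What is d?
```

After line 1: d = {'a': 6}
After line 2 (setdefault adds 'b'=132): d = {'a': 6, 'b': 132}
After line 3 (setdefault 'a' no-op, already exists): d = {'a': 6, 'b': 132}
After line 4 (get('d', 6) returns default since 'd' not in d): d = {'a': 6, 'b': 132, 'c': 6}

{'a': 6, 'b': 132, 'c': 6}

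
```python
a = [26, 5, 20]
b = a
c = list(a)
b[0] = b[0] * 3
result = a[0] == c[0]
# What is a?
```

After line 1: a = [26, 5, 20]
After line 2 (b = a, alias): a = [26, 5, 20], b = [26, 5, 20]
After line 3 (c = list(a) is a copy, new object): c = [26, 5, 20]
After line 4 (b[0] = 26 * 3 = 78; mutates shared a/b): a = b = [78, 5, 20], c = [26, 5, 20]
After line 5 (a[0] = 78, c[0] = 26; result = False)

[78, 5, 20]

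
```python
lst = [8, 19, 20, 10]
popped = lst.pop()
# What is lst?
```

[8, 19, 20]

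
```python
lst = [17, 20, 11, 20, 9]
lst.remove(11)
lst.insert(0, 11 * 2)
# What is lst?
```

After line 1: lst = [17, 20, 11, 20, 9]
After line 2 (remove first 11): lst = [17, 20, 20, 9]
After line 3 (insert 22 at index 0): lst = [22, 17, 20, 20, 9]

[22, 17, 20, 20, 9]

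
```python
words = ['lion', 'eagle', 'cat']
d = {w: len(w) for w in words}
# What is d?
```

{'lion': 4, 'eagle': 5, 'cat': 3}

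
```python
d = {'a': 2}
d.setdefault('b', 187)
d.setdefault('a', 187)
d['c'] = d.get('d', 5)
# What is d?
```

After line 1: d = {'a': 2}
After line 2 (setdefault adds 'b'=187): d = {'a': 2, 'b': 187}
After line 3 (setdefault 'a' no-op, already exists): d = {'a': 2, 'b': 187}
After line 4 (get('d', 5) returns default since 'd' not in d): d = {'a': 2, 'b': 187, 'c': 5}

{'a': 2, 'b': 187, 'c': 5}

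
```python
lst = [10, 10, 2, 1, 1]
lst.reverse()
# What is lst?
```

[1, 1, 2, 10, 10]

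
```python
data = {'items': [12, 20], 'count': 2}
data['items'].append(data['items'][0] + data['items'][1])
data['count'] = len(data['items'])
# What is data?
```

After line 1: data = {'items': [12, 20], 'count': 2}
After line 2 (append 12 + 20 = 32): data = {'items': [12, 20, 32], 'count': 2}
After line 3 (count = len(items) = 3): data = {'items': [12, 20, 32], 'count': 3}

{'items': [12, 20, 32], 'count': 3}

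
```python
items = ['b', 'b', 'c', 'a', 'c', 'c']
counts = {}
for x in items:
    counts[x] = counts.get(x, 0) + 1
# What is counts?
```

Initial: counts = {}, items = ['b', 'b', 'c', 'a', 'c', 'c']
See 'b': counts = {'b': 1}
See 'b': counts = {'b': 2}
See 'c': counts = {'b': 2, 'c': 1}
See 'a': counts = {'b': 2, 'c': 1, 'a': 1}
See 'c': counts = {'b': 2, 'c': 2, 'a': 1}
See 'c': counts = {'b': 2, 'c': 3, 'a': 1}

{'b': 2, 'c': 3, 'a': 1}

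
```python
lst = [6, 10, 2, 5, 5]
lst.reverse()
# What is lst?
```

[5, 5, 2, 10, 6]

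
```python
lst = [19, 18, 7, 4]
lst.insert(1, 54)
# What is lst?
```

[19, 54, 18, 7, 4]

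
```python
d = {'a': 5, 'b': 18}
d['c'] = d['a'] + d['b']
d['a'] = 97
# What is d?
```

After line 1: d = {'a': 5, 'b': 18}
After line 2 (d['c'] = 5 + 18): d = {'a': 5, 'b': 18, 'c': 23}
After line 3: d = {'a': 97, 'b': 18, 'c': 23}

{'a': 97, 'b': 18, 'c': 23}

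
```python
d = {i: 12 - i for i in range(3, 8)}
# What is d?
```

{3: 9, 4: 8, 5: 7, 6: 6, 7: 5}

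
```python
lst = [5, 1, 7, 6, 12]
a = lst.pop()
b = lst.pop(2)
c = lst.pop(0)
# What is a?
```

After line 1: lst = [5, 1, 7, 6, 12]
After line 2 (pop() -> a = 12): lst = [5, 1, 7, 6]
After line 3 (pop(2) -> b = 7): lst = [5, 1, 6]
After line 4 (pop(0) -> c = 5): lst = [1, 6]

12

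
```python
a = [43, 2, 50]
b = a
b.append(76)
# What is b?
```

After line 1: a = [43, 2, 50]
After line 2 (b = a is an alias, same object): a = [43, 2, 50], b = [43, 2, 50]
After line 3 (b.append mutates the shared list): a = [43, 2, 50, 76], b = [43, 2, 50, 76]

[43, 2, 50, 76]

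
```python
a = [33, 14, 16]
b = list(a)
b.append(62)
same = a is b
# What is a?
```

After line 1: a = [33, 14, 16]
After line 2 (b = list(a) is a shallow copy, new object): a = [33, 14, 16], b = [33, 14, 16]
After line 3 (append only mutates b): a = [33, 14, 16], b = [33, 14, 16, 62]
After line 4 (same = a is b; different objects -> False): same = False

[33, 14, 16]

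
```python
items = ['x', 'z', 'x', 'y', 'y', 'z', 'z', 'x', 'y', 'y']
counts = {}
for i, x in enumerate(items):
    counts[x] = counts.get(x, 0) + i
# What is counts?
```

Initial: counts = {}, items = ['x', 'z', 'x', 'y', 'y', 'z', 'z', 'x', 'y', 'y']
i=0, x='x': counts = {'x': 0}
i=1, x='z': counts = {'x': 0, 'z': 1}
i=2, x='x': counts = {'x': 2, 'z': 1}
i=3, x='y': counts = {'x': 2, 'z': 1, 'y': 3}
i=4, x='y': counts = {'x': 2, 'z': 1, 'y': 7}
i=5, x='z': counts = {'x': 2, 'z': 6, 'y': 7}
i=6, x='z': counts = {'x': 2, 'z': 12, 'y': 7}
i=7, x='x': counts = {'x': 9, 'z': 12, 'y': 7}
i=8, x='y': counts = {'x': 9, 'z': 12, 'y': 15}
i=9, x='y': counts = {'x': 9, 'z': 12, 'y': 24}

{'x': 9, 'z': 12, 'y': 24}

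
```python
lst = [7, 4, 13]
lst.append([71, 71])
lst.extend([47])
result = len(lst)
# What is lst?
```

After line 1: lst = [7, 4, 13]
After line 2 (append adds [71, 71] as single element): lst = [7, 4, 13, [71, 71]]
After line 3 (extend unpacks [47], adds 47): lst = [7, 4, 13, [71, 71], 47]
After line 4: result = len(lst) = 5

[7, 4, 13, [71, 71], 47]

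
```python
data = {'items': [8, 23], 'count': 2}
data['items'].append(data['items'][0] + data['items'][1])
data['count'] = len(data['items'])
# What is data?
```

After line 1: data = {'items': [8, 23], 'count': 2}
After line 2 (append 8 + 23 = 31): data = {'items': [8, 23, 31], 'count': 2}
After line 3 (count = len(items) = 3): data = {'items': [8, 23, 31], 'count': 3}

{'items': [8, 23, 31], 'count': 3}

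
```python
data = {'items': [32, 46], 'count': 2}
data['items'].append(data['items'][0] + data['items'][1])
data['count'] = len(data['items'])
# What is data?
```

After line 1: data = {'items': [32, 46], 'count': 2}
After line 2 (append 32 + 46 = 78): data = {'items': [32, 46, 78], 'count': 2}
After line 3 (count = len(items) = 3): data = {'items': [32, 46, 78], 'count': 3}

{'items': [32, 46, 78], 'count': 3}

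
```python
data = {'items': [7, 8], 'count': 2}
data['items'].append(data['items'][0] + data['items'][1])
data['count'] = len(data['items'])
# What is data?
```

After line 1: data = {'items': [7, 8], 'count': 2}
After line 2 (append 7 + 8 = 15): data = {'items': [7, 8, 15], 'count': 2}
After line 3 (count = len(items) = 3): data = {'items': [7, 8, 15], 'count': 3}

{'items': [7, 8, 15], 'count': 3}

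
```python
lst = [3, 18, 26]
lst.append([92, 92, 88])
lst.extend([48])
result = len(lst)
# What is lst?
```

After line 1: lst = [3, 18, 26]
After line 2 (append adds [92, 92, 88] as single element): lst = [3, 18, 26, [92, 92, 88]]
After line 3 (extend unpacks [48], adds 48): lst = [3, 18, 26, [92, 92, 88], 48]
After line 4: result = len(lst) = 5

[3, 18, 26, [92, 92, 88], 48]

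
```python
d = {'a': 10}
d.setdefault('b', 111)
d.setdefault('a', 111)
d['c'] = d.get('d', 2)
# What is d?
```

After line 1: d = {'a': 10}
After line 2 (setdefault adds 'b'=111): d = {'a': 10, 'b': 111}
After line 3 (setdefault 'a' no-op, already exists): d = {'a': 10, 'b': 111}
After line 4 (get('d', 2) returns default since 'd' not in d): d = {'a': 10, 'b': 111, 'c': 2}

{'a': 10, 'b': 111, 'c': 2}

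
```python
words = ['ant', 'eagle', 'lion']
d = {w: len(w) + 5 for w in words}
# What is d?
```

{'ant': 8, 'eagle': 10, 'lion': 9}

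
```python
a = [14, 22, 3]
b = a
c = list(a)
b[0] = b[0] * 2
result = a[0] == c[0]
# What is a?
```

After line 1: a = [14, 22, 3]
After line 2 (b = a, alias): a = [14, 22, 3], b = [14, 22, 3]
After line 3 (c = list(a) is a copy, new object): c = [14, 22, 3]
After line 4 (b[0] = 14 * 2 = 28; mutates shared a/b): a = b = [28, 22, 3], c = [14, 22, 3]
After line 5 (a[0] = 28, c[0] = 14; result = False)

[28, 22, 3]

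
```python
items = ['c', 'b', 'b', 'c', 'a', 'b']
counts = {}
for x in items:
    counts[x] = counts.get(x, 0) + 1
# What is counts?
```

Initial: counts = {}, items = ['c', 'b', 'b', 'c', 'a', 'b']
See 'c': counts = {'c': 1}
See 'b': counts = {'c': 1, 'b': 1}
See 'b': counts = {'c': 1, 'b': 2}
See 'c': counts = {'c': 2, 'b': 2}
See 'a': counts = {'c': 2, 'b': 2, 'a': 1}
See 'b': counts = {'c': 2, 'b': 3, 'a': 1}

{'c': 2, 'b': 3, 'a': 1}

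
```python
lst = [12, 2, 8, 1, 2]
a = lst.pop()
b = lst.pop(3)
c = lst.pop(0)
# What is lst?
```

After line 1: lst = [12, 2, 8, 1, 2]
After line 2 (pop() -> a = 2): lst = [12, 2, 8, 1]
After line 3 (pop(3) -> b = 1): lst = [12, 2, 8]
After line 4 (pop(0) -> c = 12): lst = [2, 8]

[2, 8]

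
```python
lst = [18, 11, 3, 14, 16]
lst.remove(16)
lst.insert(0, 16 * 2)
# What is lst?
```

After line 1: lst = [18, 11, 3, 14, 16]
After line 2 (remove first 16): lst = [18, 11, 3, 14]
After line 3 (insert 32 at index 0): lst = [32, 18, 11, 3, 14]

[32, 18, 11, 3, 14]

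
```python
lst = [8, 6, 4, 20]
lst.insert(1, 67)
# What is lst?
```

[8, 67, 6, 4, 20]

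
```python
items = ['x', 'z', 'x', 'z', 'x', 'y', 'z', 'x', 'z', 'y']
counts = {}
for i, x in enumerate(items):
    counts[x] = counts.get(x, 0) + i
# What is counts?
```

Initial: counts = {}, items = ['x', 'z', 'x', 'z', 'x', 'y', 'z', 'x', 'z', 'y']
i=0, x='x': counts = {'x': 0}
i=1, x='z': counts = {'x': 0, 'z': 1}
i=2, x='x': counts = {'x': 2, 'z': 1}
i=3, x='z': counts = {'x': 2, 'z': 4}
i=4, x='x': counts = {'x': 6, 'z': 4}
i=5, x='y': counts = {'x': 6, 'z': 4, 'y': 5}
i=6, x='z': counts = {'x': 6, 'z': 10, 'y': 5}
i=7, x='x': counts = {'x': 13, 'z': 10, 'y': 5}
i=8, x='z': counts = {'x': 13, 'z': 18, 'y': 5}
i=9, x='y': counts = {'x': 13, 'z': 18, 'y': 14}

{'x': 13, 'z': 18, 'y': 14}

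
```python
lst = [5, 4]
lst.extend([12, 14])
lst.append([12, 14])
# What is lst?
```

After line 1: lst = [5, 4]
After line 2 (extend unpacks [12, 14]): lst = [5, 4, 12, 14]
After line 3 (append adds [12, 14] as single element): lst = [5, 4, 12, 14, [12, 14]]

[5, 4, 12, 14, [12, 14]]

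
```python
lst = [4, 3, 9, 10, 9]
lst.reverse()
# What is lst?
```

[9, 10, 9, 3, 4]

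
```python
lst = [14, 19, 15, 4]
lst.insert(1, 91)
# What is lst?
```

[14, 91, 19, 15, 4]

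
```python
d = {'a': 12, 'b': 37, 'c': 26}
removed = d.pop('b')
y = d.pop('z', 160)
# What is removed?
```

After line 1: d = {'a': 12, 'b': 37, 'c': 26}
After line 2 (pop 'b' returns 37): d = {'a': 12, 'c': 26}, removed = 37
After line 3 (pop 'z' missing, returns default 160): d = {'a': 12, 'c': 26}, y = 160

37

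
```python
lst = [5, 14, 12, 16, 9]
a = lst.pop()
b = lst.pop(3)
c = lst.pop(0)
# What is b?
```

After line 1: lst = [5, 14, 12, 16, 9]
After line 2 (pop() -> a = 9): lst = [5, 14, 12, 16]
After line 3 (pop(3) -> b = 16): lst = [5, 14, 12]
After line 4 (pop(0) -> c = 5): lst = [14, 12]

16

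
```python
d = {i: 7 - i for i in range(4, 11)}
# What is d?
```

{4: 3, 5: 2, 6: 1, 7: 0, 8: -1, 9: -2, 10: -3}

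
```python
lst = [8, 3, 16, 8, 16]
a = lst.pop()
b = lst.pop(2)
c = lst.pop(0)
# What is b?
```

After line 1: lst = [8, 3, 16, 8, 16]
After line 2 (pop() -> a = 16): lst = [8, 3, 16, 8]
After line 3 (pop(2) -> b = 16): lst = [8, 3, 8]
After line 4 (pop(0) -> c = 8): lst = [3, 8]

16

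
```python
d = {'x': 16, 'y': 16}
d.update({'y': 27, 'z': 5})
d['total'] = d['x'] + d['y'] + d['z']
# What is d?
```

After line 1: d = {'x': 16, 'y': 16}
After line 2 (y overwritten, z added): d = {'x': 16, 'y': 27, 'z': 5}
After line 3 (total = 16 + 27 + 5 = 48): d = {'x': 16, 'y': 27, 'z': 5, 'total': 48}

{'x': 16, 'y': 27, 'z': 5, 'total': 48}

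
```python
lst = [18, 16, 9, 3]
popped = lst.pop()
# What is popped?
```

3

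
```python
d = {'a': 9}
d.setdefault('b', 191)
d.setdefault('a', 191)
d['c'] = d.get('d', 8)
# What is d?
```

After line 1: d = {'a': 9}
After line 2 (setdefault adds 'b'=191): d = {'a': 9, 'b': 191}
After line 3 (setdefault 'a' no-op, already exists): d = {'a': 9, 'b': 191}
After line 4 (get('d', 8) returns default since 'd' not in d): d = {'a': 9, 'b': 191, 'c': 8}

{'a': 9, 'b': 191, 'c': 8}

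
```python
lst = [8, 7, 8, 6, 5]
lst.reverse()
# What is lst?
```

[5, 6, 8, 7, 8]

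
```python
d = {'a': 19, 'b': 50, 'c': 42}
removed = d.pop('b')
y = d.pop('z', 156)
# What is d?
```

After line 1: d = {'a': 19, 'b': 50, 'c': 42}
After line 2 (pop 'b' returns 50): d = {'a': 19, 'c': 42}, removed = 50
After line 3 (pop 'z' missing, returns default 156): d = {'a': 19, 'c': 42}, y = 156

{'a': 19, 'c': 42}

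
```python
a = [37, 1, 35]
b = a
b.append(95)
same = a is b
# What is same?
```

After line 1: a = [37, 1, 35]
After line 2 (b = a is an alias, same object): a = [37, 1, 35], b = [37, 1, 35]
After line 3 (b.append mutates the shared list): a = [37, 1, 35, 95], b = [37, 1, 35, 95]
After line 4 (same = a is b; same object -> True): same = True

True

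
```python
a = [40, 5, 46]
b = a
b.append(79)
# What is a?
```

After line 1: a = [40, 5, 46]
After line 2 (b = a is an alias, same object): a = [40, 5, 46], b = [40, 5, 46]
After line 3 (b.append mutates the shared list): a = [40, 5, 46, 79], b = [40, 5, 46, 79]

[40, 5, 46, 79]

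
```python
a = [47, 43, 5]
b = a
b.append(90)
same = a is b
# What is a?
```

After line 1: a = [47, 43, 5]
After line 2 (b = a is an alias, same object): a = [47, 43, 5], b = [47, 43, 5]
After line 3 (b.append mutates the shared list): a = [47, 43, 5, 90], b = [47, 43, 5, 90]
After line 4 (same = a is b; same object -> True): same = True

[47, 43, 5, 90]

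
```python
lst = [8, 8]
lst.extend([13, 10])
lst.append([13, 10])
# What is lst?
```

After line 1: lst = [8, 8]
After line 2 (extend unpacks [13, 10]): lst = [8, 8, 13, 10]
After line 3 (append adds [13, 10] as single element): lst = [8, 8, 13, 10, [13, 10]]

[8, 8, 13, 10, [13, 10]]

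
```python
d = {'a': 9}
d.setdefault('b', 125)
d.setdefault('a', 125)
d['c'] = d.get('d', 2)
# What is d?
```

After line 1: d = {'a': 9}
After line 2 (setdefault adds 'b'=125): d = {'a': 9, 'b': 125}
After line 3 (setdefault 'a' no-op, already exists): d = {'a': 9, 'b': 125}
After line 4 (get('d', 2) returns default since 'd' not in d): d = {'a': 9, 'b': 125, 'c': 2}

{'a': 9, 'b': 125, 'c': 2}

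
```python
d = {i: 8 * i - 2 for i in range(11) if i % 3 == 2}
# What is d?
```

{2: 14, 5: 38, 8: 62}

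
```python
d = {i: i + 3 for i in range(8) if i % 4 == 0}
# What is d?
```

{0: 3, 4: 7}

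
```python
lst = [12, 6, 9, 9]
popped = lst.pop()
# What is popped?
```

9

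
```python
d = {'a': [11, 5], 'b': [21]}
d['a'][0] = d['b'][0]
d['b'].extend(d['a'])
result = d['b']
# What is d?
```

After line 1: d = {'a': [11, 5], 'b': [21]}
After line 2 (a[0] = b[0] = 21): d = {'a': [21, 5], 'b': [21]}
After line 3 (b.extend(a) appends [21, 5]): d = {'a': [21, 5], 'b': [21, 21, 5]}
After line 4: result = d['b'] = [21, 21, 5]

{'a': [21, 5], 'b': [21, 21, 5]}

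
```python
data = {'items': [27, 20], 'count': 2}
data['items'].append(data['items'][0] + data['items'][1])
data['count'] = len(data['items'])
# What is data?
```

After line 1: data = {'items': [27, 20], 'count': 2}
After line 2 (append 27 + 20 = 47): data = {'items': [27, 20, 47], 'count': 2}
After line 3 (count = len(items) = 3): data = {'items': [27, 20, 47], 'count': 3}

{'items': [27, 20, 47], 'count': 3}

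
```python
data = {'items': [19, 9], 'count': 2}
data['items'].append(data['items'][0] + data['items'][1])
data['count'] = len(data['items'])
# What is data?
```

After line 1: data = {'items': [19, 9], 'count': 2}
After line 2 (append 19 + 9 = 28): data = {'items': [19, 9, 28], 'count': 2}
After line 3 (count = len(items) = 3): data = {'items': [19, 9, 28], 'count': 3}

{'items': [19, 9, 28], 'count': 3}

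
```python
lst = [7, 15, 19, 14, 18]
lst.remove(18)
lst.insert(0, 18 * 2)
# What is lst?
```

After line 1: lst = [7, 15, 19, 14, 18]
After line 2 (remove first 18): lst = [7, 15, 19, 14]
After line 3 (insert 36 at index 0): lst = [36, 7, 15, 19, 14]

[36, 7, 15, 19, 14]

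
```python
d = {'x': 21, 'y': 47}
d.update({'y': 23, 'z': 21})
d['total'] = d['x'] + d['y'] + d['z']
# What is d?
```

After line 1: d = {'x': 21, 'y': 47}
After line 2 (y overwritten, z added): d = {'x': 21, 'y': 23, 'z': 21}
After line 3 (total = 21 + 23 + 21 = 65): d = {'x': 21, 'y': 23, 'z': 21, 'total': 65}

{'x': 21, 'y': 23, 'z': 21, 'total': 65}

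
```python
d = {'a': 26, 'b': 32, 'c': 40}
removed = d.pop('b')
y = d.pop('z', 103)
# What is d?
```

After line 1: d = {'a': 26, 'b': 32, 'c': 40}
After line 2 (pop 'b' returns 32): d = {'a': 26, 'c': 40}, removed = 32
After line 3 (pop 'z' missing, returns default 103): d = {'a': 26, 'c': 40}, y = 103

{'a': 26, 'c': 40}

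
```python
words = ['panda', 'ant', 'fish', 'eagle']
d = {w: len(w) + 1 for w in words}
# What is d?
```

{'panda': 6, 'ant': 4, 'fish': 5, 'eagle': 6}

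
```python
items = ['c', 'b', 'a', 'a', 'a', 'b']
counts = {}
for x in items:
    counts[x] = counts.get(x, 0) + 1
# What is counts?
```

Initial: counts = {}, items = ['c', 'b', 'a', 'a', 'a', 'b']
See 'c': counts = {'c': 1}
See 'b': counts = {'c': 1, 'b': 1}
See 'a': counts = {'c': 1, 'b': 1, 'a': 1}
See 'a': counts = {'c': 1, 'b': 1, 'a': 2}
See 'a': counts = {'c': 1, 'b': 1, 'a': 3}
See 'b': counts = {'c': 1, 'b': 2, 'a': 3}

{'c': 1, 'b': 2, 'a': 3}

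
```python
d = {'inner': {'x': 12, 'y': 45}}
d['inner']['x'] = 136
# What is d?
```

After line 1: d = {'inner': {'x': 12, 'y': 45}}
After line 2 (inner x overwritten): d = {'inner': {'x': 136, 'y': 45}}

{'inner': {'x': 136, 'y': 45}}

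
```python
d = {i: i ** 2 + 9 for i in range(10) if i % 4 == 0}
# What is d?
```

{0: 9, 4: 25, 8: 73}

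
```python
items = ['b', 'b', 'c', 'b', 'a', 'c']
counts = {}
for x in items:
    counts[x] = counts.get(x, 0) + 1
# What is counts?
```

Initial: counts = {}, items = ['b', 'b', 'c', 'b', 'a', 'c']
See 'b': counts = {'b': 1}
See 'b': counts = {'b': 2}
See 'c': counts = {'b': 2, 'c': 1}
See 'b': counts = {'b': 3, 'c': 1}
See 'a': counts = {'b': 3, 'c': 1, 'a': 1}
See 'c': counts = {'b': 3, 'c': 2, 'a': 1}

{'b': 3, 'c': 2, 'a': 1}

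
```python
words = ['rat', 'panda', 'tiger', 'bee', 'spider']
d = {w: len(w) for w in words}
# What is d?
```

{'rat': 3, 'panda': 5, 'tiger': 5, 'bee': 3, 'spider': 6}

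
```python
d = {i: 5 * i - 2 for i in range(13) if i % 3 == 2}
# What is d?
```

{2: 8, 5: 23, 8: 38, 11: 53}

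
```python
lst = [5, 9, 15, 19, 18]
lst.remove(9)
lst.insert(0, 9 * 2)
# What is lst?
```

After line 1: lst = [5, 9, 15, 19, 18]
After line 2 (remove first 9): lst = [5, 15, 19, 18]
After line 3 (insert 18 at index 0): lst = [18, 5, 15, 19, 18]

[18, 5, 15, 19, 18]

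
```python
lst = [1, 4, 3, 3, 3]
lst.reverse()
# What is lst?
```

[3, 3, 3, 4, 1]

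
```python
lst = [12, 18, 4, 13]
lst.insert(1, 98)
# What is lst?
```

[12, 98, 18, 4, 13]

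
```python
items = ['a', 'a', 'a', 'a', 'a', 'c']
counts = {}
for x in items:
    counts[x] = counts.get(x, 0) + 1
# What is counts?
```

Initial: counts = {}, items = ['a', 'a', 'a', 'a', 'a', 'c']
See 'a': counts = {'a': 1}
See 'a': counts = {'a': 2}
See 'a': counts = {'a': 3}
See 'a': counts = {'a': 4}
See 'a': counts = {'a': 5}
See 'c': counts = {'a': 5, 'c': 1}

{'a': 5, 'c': 1}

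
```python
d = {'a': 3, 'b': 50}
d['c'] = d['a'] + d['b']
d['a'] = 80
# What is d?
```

After line 1: d = {'a': 3, 'b': 50}
After line 2 (d['c'] = 3 + 50): d = {'a': 3, 'b': 50, 'c': 53}
After line 3: d = {'a': 80, 'b': 50, 'c': 53}

{'a': 80, 'b': 50, 'c': 53}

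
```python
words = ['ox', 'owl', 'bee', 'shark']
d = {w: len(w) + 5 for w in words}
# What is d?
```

{'ox': 7, 'owl': 8, 'bee': 8, 'shark': 10}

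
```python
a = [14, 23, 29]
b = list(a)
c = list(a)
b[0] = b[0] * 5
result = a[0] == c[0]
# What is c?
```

After line 1: a = [14, 23, 29]
After line 2 (b = list(a), copy): a = [14, 23, 29], b = [14, 23, 29]
After line 3 (c = list(a) is a copy, new object): c = [14, 23, 29]
After line 4 (b[0] = 14 * 5 = 70; only b mutates (copy)): a = [14, 23, 29], b = [70, 23, 29], c = [14, 23, 29]
After line 5 (a[0] = 14, c[0] = 14; result = True)

[14, 23, 29]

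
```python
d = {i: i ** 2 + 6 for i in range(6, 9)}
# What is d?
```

{6: 42, 7: 55, 8: 70}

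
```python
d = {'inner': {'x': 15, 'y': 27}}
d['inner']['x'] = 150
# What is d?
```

After line 1: d = {'inner': {'x': 15, 'y': 27}}
After line 2 (inner x overwritten): d = {'inner': {'x': 150, 'y': 27}}

{'inner': {'x': 150, 'y': 27}}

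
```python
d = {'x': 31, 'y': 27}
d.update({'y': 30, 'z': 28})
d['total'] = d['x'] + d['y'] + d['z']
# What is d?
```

After line 1: d = {'x': 31, 'y': 27}
After line 2 (y overwritten, z added): d = {'x': 31, 'y': 30, 'z': 28}
After line 3 (total = 31 + 30 + 28 = 89): d = {'x': 31, 'y': 30, 'z': 28, 'total': 89}

{'x': 31, 'y': 30, 'z': 28, 'total': 89}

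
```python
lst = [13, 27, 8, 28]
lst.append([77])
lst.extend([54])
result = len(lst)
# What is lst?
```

After line 1: lst = [13, 27, 8, 28]
After line 2 (append adds [77] as single element): lst = [13, 27, 8, 28, [77]]
After line 3 (extend unpacks [54], adds 54): lst = [13, 27, 8, 28, [77], 54]
After line 4: result = len(lst) = 6

[13, 27, 8, 28, [77], 54]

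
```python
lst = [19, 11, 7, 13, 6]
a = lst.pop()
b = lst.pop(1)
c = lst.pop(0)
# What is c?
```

After line 1: lst = [19, 11, 7, 13, 6]
After line 2 (pop() -> a = 6): lst = [19, 11, 7, 13]
After line 3 (pop(1) -> b = 11): lst = [19, 7, 13]
After line 4 (pop(0) -> c = 19): lst = [7, 13]

19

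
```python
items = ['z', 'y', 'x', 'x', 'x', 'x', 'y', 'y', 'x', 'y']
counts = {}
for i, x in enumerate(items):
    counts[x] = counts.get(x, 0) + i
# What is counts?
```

Initial: counts = {}, items = ['z', 'y', 'x', 'x', 'x', 'x', 'y', 'y', 'x', 'y']
i=0, x='z': counts = {'z': 0}
i=1, x='y': counts = {'z': 0, 'y': 1}
i=2, x='x': counts = {'z': 0, 'y': 1, 'x': 2}
i=3, x='x': counts = {'z': 0, 'y': 1, 'x': 5}
i=4, x='x': counts = {'z': 0, 'y': 1, 'x': 9}
i=5, x='x': counts = {'z': 0, 'y': 1, 'x': 14}
i=6, x='y': counts = {'z': 0, 'y': 7, 'x': 14}
i=7, x='y': counts = {'z': 0, 'y': 14, 'x': 14}
i=8, x='x': counts = {'z': 0, 'y': 14, 'x': 22}
i=9, x='y': counts = {'z': 0, 'y': 23, 'x': 22}

{'z': 0, 'y': 23, 'x': 22}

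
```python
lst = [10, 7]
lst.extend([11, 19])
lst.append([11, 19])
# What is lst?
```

After line 1: lst = [10, 7]
After line 2 (extend unpacks [11, 19]): lst = [10, 7, 11, 19]
After line 3 (append adds [11, 19] as single element): lst = [10, 7, 11, 19, [11, 19]]

[10, 7, 11, 19, [11, 19]]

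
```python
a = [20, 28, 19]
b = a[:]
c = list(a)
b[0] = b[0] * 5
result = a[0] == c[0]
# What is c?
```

After line 1: a = [20, 28, 19]
After line 2 (b = a[:], copy): a = [20, 28, 19], b = [20, 28, 19]
After line 3 (c = list(a) is a copy, new object): c = [20, 28, 19]
After line 4 (b[0] = 20 * 5 = 100; only b mutates (copy)): a = [20, 28, 19], b = [100, 28, 19], c = [20, 28, 19]
After line 5 (a[0] = 20, c[0] = 20; result = True)

[20, 28, 19]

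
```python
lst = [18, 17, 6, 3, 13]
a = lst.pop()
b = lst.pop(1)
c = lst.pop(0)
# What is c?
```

After line 1: lst = [18, 17, 6, 3, 13]
After line 2 (pop() -> a = 13): lst = [18, 17, 6, 3]
After line 3 (pop(1) -> b = 17): lst = [18, 6, 3]
After line 4 (pop(0) -> c = 18): lst = [6, 3]

18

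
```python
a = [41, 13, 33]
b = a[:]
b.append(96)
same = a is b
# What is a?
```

After line 1: a = [41, 13, 33]
After line 2 (b = a[:] is a shallow copy, new object): a = [41, 13, 33], b = [41, 13, 33]
After line 3 (append only mutates b): a = [41, 13, 33], b = [41, 13, 33, 96]
After line 4 (same = a is b; different objects -> False): same = False

[41, 13, 33]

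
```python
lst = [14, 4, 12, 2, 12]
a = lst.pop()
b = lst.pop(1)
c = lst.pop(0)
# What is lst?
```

After line 1: lst = [14, 4, 12, 2, 12]
After line 2 (pop() -> a = 12): lst = [14, 4, 12, 2]
After line 3 (pop(1) -> b = 4): lst = [14, 12, 2]
After line 4 (pop(0) -> c = 14): lst = [12, 2]

[12, 2]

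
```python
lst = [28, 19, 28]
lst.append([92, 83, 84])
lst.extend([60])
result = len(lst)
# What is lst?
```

After line 1: lst = [28, 19, 28]
After line 2 (append adds [92, 83, 84] as single element): lst = [28, 19, 28, [92, 83, 84]]
After line 3 (extend unpacks [60], adds 60): lst = [28, 19, 28, [92, 83, 84], 60]
After line 4: result = len(lst) = 5

[28, 19, 28, [92, 83, 84], 60]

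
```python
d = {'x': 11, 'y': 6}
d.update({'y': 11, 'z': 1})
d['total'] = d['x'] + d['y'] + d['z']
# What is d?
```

After line 1: d = {'x': 11, 'y': 6}
After line 2 (y overwritten, z added): d = {'x': 11, 'y': 11, 'z': 1}
After line 3 (total = 11 + 11 + 1 = 23): d = {'x': 11, 'y': 11, 'z': 1, 'total': 23}

{'x': 11, 'y': 11, 'z': 1, 'total': 23}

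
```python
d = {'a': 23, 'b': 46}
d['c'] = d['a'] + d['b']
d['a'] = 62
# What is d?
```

After line 1: d = {'a': 23, 'b': 46}
After line 2 (d['c'] = 23 + 46): d = {'a': 23, 'b': 46, 'c': 69}
After line 3: d = {'a': 62, 'b': 46, 'c': 69}

{'a': 62, 'b': 46, 'c': 69}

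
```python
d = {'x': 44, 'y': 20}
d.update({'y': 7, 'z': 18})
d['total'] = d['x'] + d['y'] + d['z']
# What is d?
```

After line 1: d = {'x': 44, 'y': 20}
After line 2 (y overwritten, z added): d = {'x': 44, 'y': 7, 'z': 18}
After line 3 (total = 44 + 7 + 18 = 69): d = {'x': 44, 'y': 7, 'z': 18, 'total': 69}

{'x': 44, 'y': 7, 'z': 18, 'total': 69}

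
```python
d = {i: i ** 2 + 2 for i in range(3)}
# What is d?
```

{0: 2, 1: 3, 2: 6}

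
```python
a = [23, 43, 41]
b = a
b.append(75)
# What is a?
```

After line 1: a = [23, 43, 41]
After line 2 (b = a is an alias, same object): a = [23, 43, 41], b = [23, 43, 41]
After line 3 (b.append mutates the shared list): a = [23, 43, 41, 75], b = [23, 43, 41, 75]

[23, 43, 41, 75]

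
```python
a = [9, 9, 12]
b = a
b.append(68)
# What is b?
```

After line 1: a = [9, 9, 12]
After line 2 (b = a is an alias, same object): a = [9, 9, 12], b = [9, 9, 12]
After line 3 (b.append mutates the shared list): a = [9, 9, 12, 68], b = [9, 9, 12, 68]

[9, 9, 12, 68]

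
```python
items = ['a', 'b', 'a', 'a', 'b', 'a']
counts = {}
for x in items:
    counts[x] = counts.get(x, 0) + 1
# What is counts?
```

Initial: counts = {}, items = ['a', 'b', 'a', 'a', 'b', 'a']
See 'a': counts = {'a': 1}
See 'b': counts = {'a': 1, 'b': 1}
See 'a': counts = {'a': 2, 'b': 1}
See 'a': counts = {'a': 3, 'b': 1}
See 'b': counts = {'a': 3, 'b': 2}
See 'a': counts = {'a': 4, 'b': 2}

{'a': 4, 'b': 2}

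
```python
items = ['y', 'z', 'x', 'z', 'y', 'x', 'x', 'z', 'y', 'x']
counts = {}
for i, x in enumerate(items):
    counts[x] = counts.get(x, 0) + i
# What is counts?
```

Initial: counts = {}, items = ['y', 'z', 'x', 'z', 'y', 'x', 'x', 'z', 'y', 'x']
i=0, x='y': counts = {'y': 0}
i=1, x='z': counts = {'y': 0, 'z': 1}
i=2, x='x': counts = {'y': 0, 'z': 1, 'x': 2}
i=3, x='z': counts = {'y': 0, 'z': 4, 'x': 2}
i=4, x='y': counts = {'y': 4, 'z': 4, 'x': 2}
i=5, x='x': counts = {'y': 4, 'z': 4, 'x': 7}
i=6, x='x': counts = {'y': 4, 'z': 4, 'x': 13}
i=7, x='z': counts = {'y': 4, 'z': 11, 'x': 13}
i=8, x='y': counts = {'y': 12, 'z': 11, 'x': 13}
i=9, x='x': counts = {'y': 12, 'z': 11, 'x': 22}

{'y': 12, 'z': 11, 'x': 22}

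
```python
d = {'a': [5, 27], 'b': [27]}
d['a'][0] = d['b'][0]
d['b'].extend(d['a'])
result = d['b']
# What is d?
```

After line 1: d = {'a': [5, 27], 'b': [27]}
After line 2 (a[0] = b[0] = 27): d = {'a': [27, 27], 'b': [27]}
After line 3 (b.extend(a) appends [27, 27]): d = {'a': [27, 27], 'b': [27, 27, 27]}
After line 4: result = d['b'] = [27, 27, 27]

{'a': [27, 27], 'b': [27, 27, 27]}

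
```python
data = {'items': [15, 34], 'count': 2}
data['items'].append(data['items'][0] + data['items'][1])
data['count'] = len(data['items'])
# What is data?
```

After line 1: data = {'items': [15, 34], 'count': 2}
After line 2 (append 15 + 34 = 49): data = {'items': [15, 34, 49], 'count': 2}
After line 3 (count = len(items) = 3): data = {'items': [15, 34, 49], 'count': 3}

{'items': [15, 34, 49], 'count': 3}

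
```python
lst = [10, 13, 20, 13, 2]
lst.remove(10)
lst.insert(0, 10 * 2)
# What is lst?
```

After line 1: lst = [10, 13, 20, 13, 2]
After line 2 (remove first 10): lst = [13, 20, 13, 2]
After line 3 (insert 20 at index 0): lst = [20, 13, 20, 13, 2]

[20, 13, 20, 13, 2]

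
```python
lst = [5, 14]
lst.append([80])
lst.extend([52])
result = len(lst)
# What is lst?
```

After line 1: lst = [5, 14]
After line 2 (append adds [80] as single element): lst = [5, 14, [80]]
After line 3 (extend unpacks [52], adds 52): lst = [5, 14, [80], 52]
After line 4: result = len(lst) = 4

[5, 14, [80], 52]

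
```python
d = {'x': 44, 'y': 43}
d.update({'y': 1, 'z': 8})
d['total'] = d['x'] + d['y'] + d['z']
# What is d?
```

After line 1: d = {'x': 44, 'y': 43}
After line 2 (y overwritten, z added): d = {'x': 44, 'y': 1, 'z': 8}
After line 3 (total = 44 + 1 + 8 = 53): d = {'x': 44, 'y': 1, 'z': 8, 'total': 53}

{'x': 44, 'y': 1, 'z': 8, 'total': 53}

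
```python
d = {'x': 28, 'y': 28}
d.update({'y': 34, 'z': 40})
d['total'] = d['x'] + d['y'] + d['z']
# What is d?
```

After line 1: d = {'x': 28, 'y': 28}
After line 2 (y overwritten, z added): d = {'x': 28, 'y': 34, 'z': 40}
After line 3 (total = 28 + 34 + 40 = 102): d = {'x': 28, 'y': 34, 'z': 40, 'total': 102}

{'x': 28, 'y': 34, 'z': 40, 'total': 102}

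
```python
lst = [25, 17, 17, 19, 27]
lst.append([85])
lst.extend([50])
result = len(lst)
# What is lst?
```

After line 1: lst = [25, 17, 17, 19, 27]
After line 2 (append adds [85] as single element): lst = [25, 17, 17, 19, 27, [85]]
After line 3 (extend unpacks [50], adds 50): lst = [25, 17, 17, 19, 27, [85], 50]
After line 4: result = len(lst) = 7

[25, 17, 17, 19, 27, [85], 50]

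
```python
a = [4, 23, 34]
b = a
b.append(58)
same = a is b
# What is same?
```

After line 1: a = [4, 23, 34]
After line 2 (b = a is an alias, same object): a = [4, 23, 34], b = [4, 23, 34]
After line 3 (b.append mutates the shared list): a = [4, 23, 34, 58], b = [4, 23, 34, 58]
After line 4 (same = a is b; same object -> True): same = True

True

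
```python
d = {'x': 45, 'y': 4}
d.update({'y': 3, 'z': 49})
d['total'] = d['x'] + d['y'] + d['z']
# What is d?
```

After line 1: d = {'x': 45, 'y': 4}
After line 2 (y overwritten, z added): d = {'x': 45, 'y': 3, 'z': 49}
After line 3 (total = 45 + 3 + 49 = 97): d = {'x': 45, 'y': 3, 'z': 49, 'total': 97}

{'x': 45, 'y': 3, 'z': 49, 'total': 97}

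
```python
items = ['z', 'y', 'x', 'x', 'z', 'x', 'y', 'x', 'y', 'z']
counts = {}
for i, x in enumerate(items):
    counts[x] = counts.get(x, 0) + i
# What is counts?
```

Initial: counts = {}, items = ['z', 'y', 'x', 'x', 'z', 'x', 'y', 'x', 'y', 'z']
i=0, x='z': counts = {'z': 0}
i=1, x='y': counts = {'z': 0, 'y': 1}
i=2, x='x': counts = {'z': 0, 'y': 1, 'x': 2}
i=3, x='x': counts = {'z': 0, 'y': 1, 'x': 5}
i=4, x='z': counts = {'z': 4, 'y': 1, 'x': 5}
i=5, x='x': counts = {'z': 4, 'y': 1, 'x': 10}
i=6, x='y': counts = {'z': 4, 'y': 7, 'x': 10}
i=7, x='x': counts = {'z': 4, 'y': 7, 'x': 17}
i=8, x='y': counts = {'z': 4, 'y': 15, 'x': 17}
i=9, x='z': counts = {'z': 13, 'y': 15, 'x': 17}

{'z': 13, 'y': 15, 'x': 17}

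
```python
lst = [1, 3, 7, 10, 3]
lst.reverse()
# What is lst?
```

[3, 10, 7, 3, 1]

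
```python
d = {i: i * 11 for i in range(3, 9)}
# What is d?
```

{3: 33, 4: 44, 5: 55, 6: 66, 7: 77, 8: 88}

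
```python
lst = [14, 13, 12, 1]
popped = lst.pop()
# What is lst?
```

[14, 13, 12]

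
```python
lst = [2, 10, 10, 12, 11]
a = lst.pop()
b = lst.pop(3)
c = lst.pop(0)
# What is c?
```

After line 1: lst = [2, 10, 10, 12, 11]
After line 2 (pop() -> a = 11): lst = [2, 10, 10, 12]
After line 3 (pop(3) -> b = 12): lst = [2, 10, 10]
After line 4 (pop(0) -> c = 2): lst = [10, 10]

2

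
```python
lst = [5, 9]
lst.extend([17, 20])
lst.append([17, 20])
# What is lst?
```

After line 1: lst = [5, 9]
After line 2 (extend unpacks [17, 20]): lst = [5, 9, 17, 20]
After line 3 (append adds [17, 20] as single element): lst = [5, 9, 17, 20, [17, 20]]

[5, 9, 17, 20, [17, 20]]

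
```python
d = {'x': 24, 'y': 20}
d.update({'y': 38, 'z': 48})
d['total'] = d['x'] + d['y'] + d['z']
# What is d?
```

After line 1: d = {'x': 24, 'y': 20}
After line 2 (y overwritten, z added): d = {'x': 24, 'y': 38, 'z': 48}
After line 3 (total = 24 + 38 + 48 = 110): d = {'x': 24, 'y': 38, 'z': 48, 'total': 110}

{'x': 24, 'y': 38, 'z': 48, 'total': 110}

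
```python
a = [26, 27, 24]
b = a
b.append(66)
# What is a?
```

After line 1: a = [26, 27, 24]
After line 2 (b = a is an alias, same object): a = [26, 27, 24], b = [26, 27, 24]
After line 3 (b.append mutates the shared list): a = [26, 27, 24, 66], b = [26, 27, 24, 66]

[26, 27, 24, 66]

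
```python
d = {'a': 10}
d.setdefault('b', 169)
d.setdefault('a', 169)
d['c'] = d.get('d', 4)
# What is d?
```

After line 1: d = {'a': 10}
After line 2 (setdefault adds 'b'=169): d = {'a': 10, 'b': 169}
After line 3 (setdefault 'a' no-op, already exists): d = {'a': 10, 'b': 169}
After line 4 (get('d', 4) returns default since 'd' not in d): d = {'a': 10, 'b': 169, 'c': 4}

{'a': 10, 'b': 169, 'c': 4}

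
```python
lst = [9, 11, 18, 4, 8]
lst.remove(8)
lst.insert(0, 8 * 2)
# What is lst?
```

After line 1: lst = [9, 11, 18, 4, 8]
After line 2 (remove first 8): lst = [9, 11, 18, 4]
After line 3 (insert 16 at index 0): lst = [16, 9, 11, 18, 4]

[16, 9, 11, 18, 4]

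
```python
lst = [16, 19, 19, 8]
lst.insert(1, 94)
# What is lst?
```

[16, 94, 19, 19, 8]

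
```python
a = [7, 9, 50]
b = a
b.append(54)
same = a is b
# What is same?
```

After line 1: a = [7, 9, 50]
After line 2 (b = a is an alias, same object): a = [7, 9, 50], b = [7, 9, 50]
After line 3 (b.append mutates the shared list): a = [7, 9, 50, 54], b = [7, 9, 50, 54]
After line 4 (same = a is b; same object -> True): same = True

True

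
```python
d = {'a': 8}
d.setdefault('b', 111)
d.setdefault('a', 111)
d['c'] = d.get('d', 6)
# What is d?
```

After line 1: d = {'a': 8}
After line 2 (setdefault adds 'b'=111): d = {'a': 8, 'b': 111}
After line 3 (setdefault 'a' no-op, already exists): d = {'a': 8, 'b': 111}
After line 4 (get('d', 6) returns default since 'd' not in d): d = {'a': 8, 'b': 111, 'c': 6}

{'a': 8, 'b': 111, 'c': 6}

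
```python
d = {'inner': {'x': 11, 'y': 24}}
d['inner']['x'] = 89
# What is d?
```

After line 1: d = {'inner': {'x': 11, 'y': 24}}
After line 2 (inner x overwritten): d = {'inner': {'x': 89, 'y': 24}}

{'inner': {'x': 89, 'y': 24}}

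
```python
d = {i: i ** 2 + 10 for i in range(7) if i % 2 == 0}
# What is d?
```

{0: 10, 2: 14, 4: 26, 6: 46}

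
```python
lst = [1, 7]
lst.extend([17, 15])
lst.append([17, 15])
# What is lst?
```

After line 1: lst = [1, 7]
After line 2 (extend unpacks [17, 15]): lst = [1, 7, 17, 15]
After line 3 (append adds [17, 15] as single element): lst = [1, 7, 17, 15, [17, 15]]

[1, 7, 17, 15, [17, 15]]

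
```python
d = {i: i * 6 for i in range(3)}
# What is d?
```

{0: 0, 1: 6, 2: 12}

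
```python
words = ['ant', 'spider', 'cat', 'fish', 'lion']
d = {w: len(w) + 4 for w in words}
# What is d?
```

{'ant': 7, 'spider': 10, 'cat': 7, 'fish': 8, 'lion': 8}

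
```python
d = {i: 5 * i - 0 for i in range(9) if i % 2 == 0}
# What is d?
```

{0: 0, 2: 10, 4: 20, 6: 30, 8: 40}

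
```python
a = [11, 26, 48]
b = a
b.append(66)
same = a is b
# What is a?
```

After line 1: a = [11, 26, 48]
After line 2 (b = a is an alias, same object): a = [11, 26, 48], b = [11, 26, 48]
After line 3 (b.append mutates the shared list): a = [11, 26, 48, 66], b = [11, 26, 48, 66]
After line 4 (same = a is b; same object -> True): same = True

[11, 26, 48, 66]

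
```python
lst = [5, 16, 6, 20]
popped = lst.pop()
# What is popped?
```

20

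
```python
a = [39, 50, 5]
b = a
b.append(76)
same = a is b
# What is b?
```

After line 1: a = [39, 50, 5]
After line 2 (b = a is an alias, same object): a = [39, 50, 5], b = [39, 50, 5]
After line 3 (b.append mutates the shared list): a = [39, 50, 5, 76], b = [39, 50, 5, 76]
After line 4 (same = a is b; same object -> True): same = True

[39, 50, 5, 76]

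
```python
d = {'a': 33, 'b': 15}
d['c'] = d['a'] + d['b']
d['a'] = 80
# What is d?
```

After line 1: d = {'a': 33, 'b': 15}
After line 2 (d['c'] = 33 + 15): d = {'a': 33, 'b': 15, 'c': 48}
After line 3: d = {'a': 80, 'b': 15, 'c': 48}

{'a': 80, 'b': 15, 'c': 48}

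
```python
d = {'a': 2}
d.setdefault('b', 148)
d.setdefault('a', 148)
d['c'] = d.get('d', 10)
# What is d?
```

After line 1: d = {'a': 2}
After line 2 (setdefault adds 'b'=148): d = {'a': 2, 'b': 148}
After line 3 (setdefault 'a' no-op, already exists): d = {'a': 2, 'b': 148}
After line 4 (get('d', 10) returns default since 'd' not in d): d = {'a': 2, 'b': 148, 'c': 10}

{'a': 2, 'b': 148, 'c': 10}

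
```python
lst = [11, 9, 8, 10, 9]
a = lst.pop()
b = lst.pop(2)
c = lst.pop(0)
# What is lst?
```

After line 1: lst = [11, 9, 8, 10, 9]
After line 2 (pop() -> a = 9): lst = [11, 9, 8, 10]
After line 3 (pop(2) -> b = 8): lst = [11, 9, 10]
After line 4 (pop(0) -> c = 11): lst = [9, 10]

[9, 10]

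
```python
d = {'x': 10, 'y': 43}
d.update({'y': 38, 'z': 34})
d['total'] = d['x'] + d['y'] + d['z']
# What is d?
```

After line 1: d = {'x': 10, 'y': 43}
After line 2 (y overwritten, z added): d = {'x': 10, 'y': 38, 'z': 34}
After line 3 (total = 10 + 38 + 34 = 82): d = {'x': 10, 'y': 38, 'z': 34, 'total': 82}

{'x': 10, 'y': 38, 'z': 34, 'total': 82}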